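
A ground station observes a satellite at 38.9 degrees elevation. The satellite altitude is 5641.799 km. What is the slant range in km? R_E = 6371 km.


h = 5641.799 km, el = 38.9 deg
d = -R_E*sin(el) + sqrt((R_E*sin(el))^2 + 2*R_E*h + h^2)
d = -6371.0000*sin(0.6789331) + sqrt((6371.0000*0.6279631)^2 + 2*6371.0000*5641.799 + 5641.799^2)
d = 6941.0809 km

6941.0809 km


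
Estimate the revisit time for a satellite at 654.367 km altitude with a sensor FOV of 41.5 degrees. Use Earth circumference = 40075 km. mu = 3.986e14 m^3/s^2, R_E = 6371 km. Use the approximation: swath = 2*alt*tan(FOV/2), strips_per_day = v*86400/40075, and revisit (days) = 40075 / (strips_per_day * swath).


swath = 2*654.367*tan(0.3621558) = 495.8350 km
v = sqrt(mu/r) = 7532.4133 m/s = 7.5324 km/s
strips/day = v*86400/40075 = 7.5324*86400/40075 = 16.2396
coverage/day = strips * swath = 16.2396 * 495.8350 = 8052.1433 km
revisit = 40075 / 8052.1433 = 4.9769 days

4.9769 days


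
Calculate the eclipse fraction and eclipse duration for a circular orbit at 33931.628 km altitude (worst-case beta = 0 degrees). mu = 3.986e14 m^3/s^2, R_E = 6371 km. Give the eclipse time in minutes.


r = 40302.6280 km
T = 1342.0232 min
Eclipse fraction = arcsin(R_E/r)/pi = arcsin(6371.0000/40302.6280)/pi
= arcsin(0.158079)/pi = 0.05053007
Eclipse duration = 0.05053007 * 1342.0232 = 67.8125 min

67.8125 minutes


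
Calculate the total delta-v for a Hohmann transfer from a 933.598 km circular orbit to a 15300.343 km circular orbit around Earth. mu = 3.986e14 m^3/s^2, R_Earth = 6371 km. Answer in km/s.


r1 = 7304.5980 km = 7.304598e+06 m
r2 = 21671.3430 km = 2.1671343e+07 m
dv1 = sqrt(mu/r1)*(sqrt(2*r2/(r1+r2)) - 1) = 1647.5738 m/s
dv2 = sqrt(mu/r2)*(1 - sqrt(2*r1/(r1+r2))) = 1243.4705 m/s
total dv = |dv1| + |dv2| = 1647.5738 + 1243.4705 = 2891.0444 m/s = 2.8910 km/s

2.8910 km/s


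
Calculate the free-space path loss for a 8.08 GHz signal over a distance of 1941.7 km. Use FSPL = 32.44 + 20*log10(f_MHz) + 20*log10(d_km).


f = 8.08 GHz = 8080.0000 MHz
d = 1941.7 km
FSPL = 32.44 + 20*log10(8080.0000) + 20*log10(1941.7)
FSPL = 32.44 + 78.1482 + 65.7636
FSPL = 176.3519 dB

176.3519 dB


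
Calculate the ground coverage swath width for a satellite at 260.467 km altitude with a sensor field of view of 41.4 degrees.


FOV = 41.4 deg = 0.7225663 rad
swath = 2 * alt * tan(FOV/2) = 2 * 260.467 * tan(0.3612832)
swath = 2 * 260.467 * 0.3778685
swath = 196.8446 km

196.8446 km


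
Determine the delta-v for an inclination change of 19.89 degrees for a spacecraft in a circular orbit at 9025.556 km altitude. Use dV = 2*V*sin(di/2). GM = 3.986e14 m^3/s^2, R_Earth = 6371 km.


r = 15396.5560 km = 1.5396556e+07 m
V = sqrt(mu/r) = 5088.1142 m/s
di = 19.89 deg = 0.347146 rad
dV = 2*V*sin(di/2) = 2*5088.1142*sin(0.173573)
dV = 1757.4626 m/s = 1.7575 km/s

1.7575 km/s


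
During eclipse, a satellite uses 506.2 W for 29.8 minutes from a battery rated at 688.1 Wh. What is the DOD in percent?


E_used = P * t / 60 = 506.2 * 29.8 / 60 = 251.4127 Wh
DOD = E_used / E_total * 100 = 251.4127 / 688.1 * 100
DOD = 36.5372 %

36.5372 %


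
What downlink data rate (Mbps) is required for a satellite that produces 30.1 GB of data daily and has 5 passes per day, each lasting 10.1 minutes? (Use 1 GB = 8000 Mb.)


total contact time = 5 * 10.1 * 60 = 3030.0000 s
data = 30.1 GB = 240800.0000 Mb
rate = 240800.0000 / 3030.0000 = 79.4719 Mbps

79.4719 Mbps


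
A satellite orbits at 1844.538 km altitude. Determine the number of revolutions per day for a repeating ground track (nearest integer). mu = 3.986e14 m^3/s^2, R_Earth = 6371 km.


r = 8.215538e+06 m
T = 2*pi*sqrt(r^3/mu) = 7410.8024 s = 123.5134 min
revs/day = 1440 / 123.5134 = 11.6587
Rounded: 12 revolutions per day

12 revolutions per day


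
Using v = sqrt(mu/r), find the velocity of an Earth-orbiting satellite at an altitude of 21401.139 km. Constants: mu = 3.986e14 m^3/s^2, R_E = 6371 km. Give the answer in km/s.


r = R_E + alt = 6371.0 + 21401.139 = 27772.1390 km = 2.7772139e+07 m
v = sqrt(mu/r) = sqrt(3.986e14 / 2.7772139e+07) = 3788.4711 m/s = 3.7885 km/s

3.7885 km/s


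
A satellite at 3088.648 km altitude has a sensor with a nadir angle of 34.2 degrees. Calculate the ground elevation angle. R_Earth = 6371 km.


r = R_E + alt = 9459.6480 km
Law of sines in the satellite / Earth-center / ground-point triangle:
  sin(nadir)/R_E = sin(90 + el)/r  =>  cos(el) = (r/R_E)*sin(nadir)
cos(el) = (9459.6480 / 6371.0000) * sin(34.2 deg) = 0.8345803
el = arccos(0.8345803) = 33.4278 deg
(Earth-central angle = 90 - nadir - el = 22.3722 deg)

33.4278 degrees


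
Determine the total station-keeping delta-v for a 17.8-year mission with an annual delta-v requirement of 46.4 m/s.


dV = rate * years = 46.4 * 17.8
dV = 825.9200 m/s

825.9200 m/s


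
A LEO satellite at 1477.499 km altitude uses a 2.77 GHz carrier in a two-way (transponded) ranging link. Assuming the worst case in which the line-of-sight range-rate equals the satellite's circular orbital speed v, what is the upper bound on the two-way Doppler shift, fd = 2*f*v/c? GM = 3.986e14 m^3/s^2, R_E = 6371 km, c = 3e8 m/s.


r = 7.848499e+06 m
v = sqrt(mu/r) = 7126.4845 m/s (worst-case radial velocity)
f = 2.77 GHz = 2.77e+09 Hz
fd = 2*f*v/c = 2*2.77e+09*7126.4845/3.0e+08
fd = 131602.4134 Hz

131602.4134 Hz


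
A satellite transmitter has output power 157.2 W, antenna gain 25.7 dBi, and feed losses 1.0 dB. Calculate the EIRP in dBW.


Pt = 157.2 W = 21.9645 dBW
EIRP = Pt_dBW + Gt - losses = 21.9645 + 25.7 - 1.0 = 46.6645 dBW

46.6645 dBW


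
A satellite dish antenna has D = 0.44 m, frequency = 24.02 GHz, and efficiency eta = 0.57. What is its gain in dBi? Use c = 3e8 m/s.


lambda = c/f = 3e8 / 2.402e+10 = 0.01248959 m
G = eta*(pi*D/lambda)^2 = 0.57*(pi*0.44/0.01248959)^2
G = 6982.0580 (linear)
G = 10*log10(6982.0580) = 38.4398 dBi

38.4398 dBi


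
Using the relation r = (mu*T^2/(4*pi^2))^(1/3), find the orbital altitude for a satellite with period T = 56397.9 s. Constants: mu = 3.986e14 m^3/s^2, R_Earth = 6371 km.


T = 56397.9 s
r = (mu*T^2/(4*pi^2))^(1/3) = (3.986e14 * 56397.9^2 / (4*pi^2))^(1/3)
r = 3.1785897e+07 m = 31785.8972 km
alt = r - R_E = 31785.8972 - 6371 = 25414.8972 km

25414.8972 km


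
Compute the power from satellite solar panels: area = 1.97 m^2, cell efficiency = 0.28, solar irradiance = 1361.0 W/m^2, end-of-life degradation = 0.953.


P = area * eta * S * degradation
P = 1.97 * 0.28 * 1361.0 * 0.953
P = 715.4434 W

715.4434 W


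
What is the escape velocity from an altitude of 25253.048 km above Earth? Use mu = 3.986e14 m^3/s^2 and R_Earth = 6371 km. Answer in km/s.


r = 6371.0 + 25253.048 = 31624.0480 km = 3.1624048e+07 m
v_esc = sqrt(2*mu/r) = sqrt(2*3.986e14 / 3.1624048e+07)
v_esc = 5020.8230 m/s = 5.0208 km/s

5.0208 km/s


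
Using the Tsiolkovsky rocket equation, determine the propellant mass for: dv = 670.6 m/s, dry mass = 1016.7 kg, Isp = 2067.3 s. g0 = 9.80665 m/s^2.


ve = Isp * g0 = 2067.3 * 9.80665 = 20273.287545 m/s
mass ratio = exp(dv/ve) = exp(670.6/20273.287545) = 1.03363117
m_prop = m_dry * (mr - 1) = 1016.7 * (1.03363117 - 1)
m_prop = 34.1928 kg

34.1928 kg


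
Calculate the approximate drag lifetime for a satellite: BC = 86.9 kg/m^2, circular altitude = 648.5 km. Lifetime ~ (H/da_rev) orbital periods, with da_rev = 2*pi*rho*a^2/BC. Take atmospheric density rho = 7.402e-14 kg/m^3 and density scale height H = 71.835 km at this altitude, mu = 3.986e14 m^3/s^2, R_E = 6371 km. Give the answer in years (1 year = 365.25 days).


a = R_E + alt = 7019.5000 km = 7.0195e+06 m
da_rev = 2*pi*rho*a^2/BC = 2*pi*7.402e-14*(7.0195e+06)^2/86.9 = 0.263706922 m per revolution
N = H/da_rev = 71835.0000 m / 0.263706922 m = 272404.6813 revolutions
P = 2*pi*sqrt(a^3/mu) = 5852.8917 s
lifetime = N*P = 272404.6813 * 5852.8917 = 1.5943551e+09 s = 18453.1840 days
years = 18453.1840 / 365.25 = 50.5221 years

50.5221 years


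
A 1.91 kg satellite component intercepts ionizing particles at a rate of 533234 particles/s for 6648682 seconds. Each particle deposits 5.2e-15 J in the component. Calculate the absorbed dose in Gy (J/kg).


Total energy deposited = rate * time * E_per
  = 533234 * 6648682 * 5.2e-15 = 0.01843558 J
Dose = E_total / mass = 0.01843558 / 1.91
Dose = 0.009652135 Gy

0.0097 Gy


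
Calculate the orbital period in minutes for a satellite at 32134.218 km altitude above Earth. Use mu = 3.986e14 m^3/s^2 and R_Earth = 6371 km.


r = 38505.2180 km = 3.8505218e+07 m
T = 2*pi*sqrt(r^3/mu) = 2*pi*sqrt(5.7089831e+22 / 3.986e14)
T = 75195.2835 s = 1253.2547 min

1253.2547 minutes


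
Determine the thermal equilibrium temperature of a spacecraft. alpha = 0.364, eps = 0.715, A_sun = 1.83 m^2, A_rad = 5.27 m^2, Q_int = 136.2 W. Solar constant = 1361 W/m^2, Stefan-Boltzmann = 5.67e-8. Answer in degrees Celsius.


Numerator = alpha*S*A_sun + Q_int = 0.364*1361*1.83 + 136.2 = 1042.7893 W
Denominator = eps*sigma*A_rad = 0.715*5.67e-8*5.27 = 2.1364843e-07 W/K^4
T^4 = 4.8808657e+09 K^4
T = 264.3165 K = -8.8335 C

-8.8335 degrees Celsius


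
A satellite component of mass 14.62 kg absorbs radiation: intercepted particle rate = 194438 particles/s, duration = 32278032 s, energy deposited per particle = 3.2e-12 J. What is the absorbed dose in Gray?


Total energy deposited = rate * time * E_per
  = 194438 * 32278032 * 3.2e-12 = 20.0834 J
Dose = E_total / mass = 20.0834 / 14.62
Dose = 1.3737 Gy

1.3737 Gy


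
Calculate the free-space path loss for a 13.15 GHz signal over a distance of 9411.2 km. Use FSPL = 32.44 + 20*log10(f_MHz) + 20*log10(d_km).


f = 13.15 GHz = 13150.0000 MHz
d = 9411.2 km
FSPL = 32.44 + 20*log10(13150.0000) + 20*log10(9411.2)
FSPL = 32.44 + 82.3785 + 79.4729
FSPL = 194.2914 dB

194.2914 dB


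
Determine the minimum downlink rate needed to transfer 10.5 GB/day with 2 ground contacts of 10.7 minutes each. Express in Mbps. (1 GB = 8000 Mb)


total contact time = 2 * 10.7 * 60 = 1284.0000 s
data = 10.5 GB = 84000.0000 Mb
rate = 84000.0000 / 1284.0000 = 65.4206 Mbps

65.4206 Mbps


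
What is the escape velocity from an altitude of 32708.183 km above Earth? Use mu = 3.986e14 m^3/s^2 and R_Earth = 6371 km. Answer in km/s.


r = 6371.0 + 32708.183 = 39079.1830 km = 3.9079183e+07 m
v_esc = sqrt(2*mu/r) = sqrt(2*3.986e14 / 3.9079183e+07)
v_esc = 4516.5925 m/s = 4.5166 km/s

4.5166 km/s


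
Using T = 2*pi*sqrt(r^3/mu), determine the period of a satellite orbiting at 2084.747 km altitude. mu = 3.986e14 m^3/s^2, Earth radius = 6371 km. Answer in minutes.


r = 8455.7470 km = 8.455747e+06 m
T = 2*pi*sqrt(r^3/mu) = 2*pi*sqrt(6.0458301e+20 / 3.986e14)
T = 7738.1865 s = 128.9698 min

128.9698 minutes


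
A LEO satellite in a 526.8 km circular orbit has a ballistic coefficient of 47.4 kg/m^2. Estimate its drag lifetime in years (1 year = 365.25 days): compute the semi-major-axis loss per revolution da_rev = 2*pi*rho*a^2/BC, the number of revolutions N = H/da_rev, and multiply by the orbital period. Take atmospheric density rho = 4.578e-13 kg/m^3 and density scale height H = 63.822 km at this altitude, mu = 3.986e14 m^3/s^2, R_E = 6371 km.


a = R_E + alt = 6897.8000 km = 6.8978e+06 m
da_rev = 2*pi*rho*a^2/BC = 2*pi*4.578e-13*(6.8978e+06)^2/47.4 = 2.887344 m per revolution
N = H/da_rev = 63822.0000 m / 2.887344 m = 22104.0523 revolutions
P = 2*pi*sqrt(a^3/mu) = 5701.3423 s
lifetime = N*P = 22104.0523 * 5701.3423 = 1.2602277e+08 s = 1458.5969 days
years = 1458.5969 / 365.25 = 3.9934 years

3.9934 years


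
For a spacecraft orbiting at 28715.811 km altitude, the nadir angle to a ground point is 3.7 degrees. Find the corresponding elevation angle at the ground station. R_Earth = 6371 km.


r = R_E + alt = 35086.8110 km
Law of sines in the satellite / Earth-center / ground-point triangle:
  sin(nadir)/R_E = sin(90 + el)/r  =>  cos(el) = (r/R_E)*sin(nadir)
cos(el) = (35086.8110 / 6371.0000) * sin(3.7 deg) = 0.3553968
el = arccos(0.3553968) = 69.1822 deg
(Earth-central angle = 90 - nadir - el = 17.1178 deg)

69.1822 degrees


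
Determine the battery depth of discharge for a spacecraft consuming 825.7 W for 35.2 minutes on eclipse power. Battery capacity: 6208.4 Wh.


E_used = P * t / 60 = 825.7 * 35.2 / 60 = 484.4107 Wh
DOD = E_used / E_total * 100 = 484.4107 / 6208.4 * 100
DOD = 7.8025 %

7.8025 %


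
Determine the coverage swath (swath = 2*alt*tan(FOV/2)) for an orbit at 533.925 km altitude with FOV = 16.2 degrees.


FOV = 16.2 deg = 0.2827433 rad
swath = 2 * alt * tan(FOV/2) = 2 * 533.925 * tan(0.1413717)
swath = 2 * 533.925 * 0.1423211
swath = 151.9776 km

151.9776 km


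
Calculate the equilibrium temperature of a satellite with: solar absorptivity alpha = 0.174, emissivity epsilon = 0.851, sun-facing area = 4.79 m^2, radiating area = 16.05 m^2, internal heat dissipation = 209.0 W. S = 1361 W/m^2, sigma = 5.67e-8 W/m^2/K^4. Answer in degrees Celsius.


Numerator = alpha*S*A_sun + Q_int = 0.174*1361*4.79 + 209.0 = 1343.3391 W
Denominator = eps*sigma*A_rad = 0.851*5.67e-8*16.05 = 7.7443978e-07 W/K^4
T^4 = 1.7345946e+09 K^4
T = 204.0796 K = -69.0704 C

-69.0704 degrees Celsius


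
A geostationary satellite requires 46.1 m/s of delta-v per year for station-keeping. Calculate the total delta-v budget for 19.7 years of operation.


dV = rate * years = 46.1 * 19.7
dV = 908.1700 m/s

908.1700 m/s


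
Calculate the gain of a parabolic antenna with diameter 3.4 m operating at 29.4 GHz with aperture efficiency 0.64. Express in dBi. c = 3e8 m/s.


lambda = c/f = 3e8 / 2.94e+10 = 0.01020408 m
G = eta*(pi*D/lambda)^2 = 0.64*(pi*3.4/0.01020408)^2
G = 701277.1767 (linear)
G = 10*log10(701277.1767) = 58.4589 dBi

58.4589 dBi


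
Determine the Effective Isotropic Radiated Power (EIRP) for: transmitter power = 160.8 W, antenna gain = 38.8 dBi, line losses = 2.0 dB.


Pt = 160.8 W = 22.0629 dBW
EIRP = Pt_dBW + Gt - losses = 22.0629 + 38.8 - 2.0 = 58.8629 dBW

58.8629 dBW


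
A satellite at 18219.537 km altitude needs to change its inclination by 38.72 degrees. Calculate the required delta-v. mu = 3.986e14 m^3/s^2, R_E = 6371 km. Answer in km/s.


r = 24590.5370 km = 2.4590537e+07 m
V = sqrt(mu/r) = 4026.1008 m/s
di = 38.72 deg = 0.6757915 rad
dV = 2*V*sin(di/2) = 2*4026.1008*sin(0.3378957)
dV = 2669.3254 m/s = 2.6693 km/s

2.6693 km/s


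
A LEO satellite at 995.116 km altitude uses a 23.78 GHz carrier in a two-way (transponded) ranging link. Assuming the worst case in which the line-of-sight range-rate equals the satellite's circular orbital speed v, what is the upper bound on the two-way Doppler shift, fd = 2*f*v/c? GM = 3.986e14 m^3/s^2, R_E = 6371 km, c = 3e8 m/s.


r = 7.366116e+06 m
v = sqrt(mu/r) = 7356.1296 m/s (worst-case radial velocity)
f = 23.78 GHz = 2.378e+10 Hz
fd = 2*f*v/c = 2*2.378e+10*7356.1296/3.0e+08
fd = 1.1661917e+06 Hz

1.1662e+06 Hz


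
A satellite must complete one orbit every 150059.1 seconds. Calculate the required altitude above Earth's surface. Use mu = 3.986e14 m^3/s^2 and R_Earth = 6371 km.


T = 150059.1 s
r = (mu*T^2/(4*pi^2))^(1/3) = (3.986e14 * 150059.1^2 / (4*pi^2))^(1/3)
r = 6.1033378e+07 m = 61033.3785 km
alt = r - R_E = 61033.3785 - 6371 = 54662.3785 km

54662.3785 km


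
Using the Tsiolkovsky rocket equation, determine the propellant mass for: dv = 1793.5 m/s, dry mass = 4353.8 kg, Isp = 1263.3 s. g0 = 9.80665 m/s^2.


ve = Isp * g0 = 1263.3 * 9.80665 = 12388.740945 m/s
mass ratio = exp(dv/ve) = exp(1793.5/12388.740945) = 1.15577203
m_prop = m_dry * (mr - 1) = 4353.8 * (1.15577203 - 1)
m_prop = 678.2003 kg

678.2003 kg


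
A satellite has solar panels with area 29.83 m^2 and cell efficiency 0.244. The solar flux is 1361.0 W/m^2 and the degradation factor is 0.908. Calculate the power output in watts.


P = area * eta * S * degradation
P = 29.83 * 0.244 * 1361.0 * 0.908
P = 8994.7077 W

8994.7077 W


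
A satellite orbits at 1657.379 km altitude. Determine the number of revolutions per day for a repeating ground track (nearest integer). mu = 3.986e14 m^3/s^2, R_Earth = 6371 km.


r = 8.028379e+06 m
T = 2*pi*sqrt(r^3/mu) = 7159.0108 s = 119.3168 min
revs/day = 1440 / 119.3168 = 12.0687
Rounded: 12 revolutions per day

12 revolutions per day


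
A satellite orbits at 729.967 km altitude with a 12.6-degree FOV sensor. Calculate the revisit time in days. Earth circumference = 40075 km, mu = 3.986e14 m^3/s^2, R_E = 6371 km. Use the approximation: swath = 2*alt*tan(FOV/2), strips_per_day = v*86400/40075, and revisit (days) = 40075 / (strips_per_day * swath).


swath = 2*729.967*tan(0.1099557) = 161.1782 km
v = sqrt(mu/r) = 7492.2093 m/s = 7.4922 km/s
strips/day = v*86400/40075 = 7.4922*86400/40075 = 16.1529
coverage/day = strips * swath = 16.1529 * 161.1782 = 2603.4932 km
revisit = 40075 / 2603.4932 = 15.3928 days

15.3928 days


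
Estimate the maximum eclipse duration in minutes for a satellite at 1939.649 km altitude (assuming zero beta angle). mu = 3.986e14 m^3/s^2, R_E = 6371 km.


r = 8310.6490 km
T = 125.6644 min
Eclipse fraction = arcsin(R_E/r)/pi = arcsin(6371.0000/8310.6490)/pi
= arcsin(0.7666068)/pi = 0.2780564
Eclipse duration = 0.2780564 * 125.6644 = 34.9418 min

34.9418 minutes


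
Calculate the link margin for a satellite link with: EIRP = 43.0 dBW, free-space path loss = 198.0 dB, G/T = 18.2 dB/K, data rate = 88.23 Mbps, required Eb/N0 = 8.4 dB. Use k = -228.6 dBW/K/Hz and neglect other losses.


C/N0 = EIRP - FSPL + G/T - k = 43.0 - 198.0 + 18.2 - (-228.6)
C/N0 = 91.8000 dB-Hz
R_b = 88.23 Mbps = 8.823e+07 bps -> 10*log10(R_b) = 79.4562 dB-Hz
Eb/N0 = C/N0 - 10*log10(R_b) = 91.8000 - 79.4562 = 12.3438 dB
Margin = Eb/N0 - Eb/N0_req = 12.3438 - 8.4 = 3.9438 dB (link closes)

3.9438 dB


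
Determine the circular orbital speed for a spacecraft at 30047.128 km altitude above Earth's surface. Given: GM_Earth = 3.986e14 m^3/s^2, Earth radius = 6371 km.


r = R_E + alt = 6371.0 + 30047.128 = 36418.1280 km = 3.6418128e+07 m
v = sqrt(mu/r) = sqrt(3.986e14 / 3.6418128e+07) = 3308.3377 m/s = 3.3083 km/s

3.3083 km/s


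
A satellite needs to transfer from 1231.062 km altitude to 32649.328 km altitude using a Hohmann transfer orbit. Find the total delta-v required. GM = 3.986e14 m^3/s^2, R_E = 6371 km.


r1 = 7602.0620 km = 7.602062e+06 m
r2 = 39020.3280 km = 3.9020328e+07 m
dv1 = sqrt(mu/r1)*(sqrt(2*r2/(r1+r2)) - 1) = 2127.3420 m/s
dv2 = sqrt(mu/r2)*(1 - sqrt(2*r1/(r1+r2))) = 1370.9369 m/s
total dv = |dv1| + |dv2| = 2127.3420 + 1370.9369 = 3498.2789 m/s = 3.4983 km/s

3.4983 km/s


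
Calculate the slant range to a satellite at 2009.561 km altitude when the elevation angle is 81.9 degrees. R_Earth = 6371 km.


h = 2009.561 km, el = 81.9 deg
d = -R_E*sin(el) + sqrt((R_E*sin(el))^2 + 2*R_E*h + h^2)
d = -6371.0000*sin(1.4294) + sqrt((6371.0000*0.9900237)^2 + 2*6371.0000*2009.561 + 2009.561^2)
d = 2024.9041 km

2024.9041 km


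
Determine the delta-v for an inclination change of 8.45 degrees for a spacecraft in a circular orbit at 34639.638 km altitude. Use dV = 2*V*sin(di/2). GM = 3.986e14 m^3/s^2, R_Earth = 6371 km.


r = 41010.6380 km = 4.1010638e+07 m
V = sqrt(mu/r) = 3117.5999 m/s
di = 8.45 deg = 0.1474803 rad
dV = 2*V*sin(di/2) = 2*3117.5999*sin(0.07374016)
dV = 459.3681 m/s = 0.4593681 km/s

0.4594 km/s


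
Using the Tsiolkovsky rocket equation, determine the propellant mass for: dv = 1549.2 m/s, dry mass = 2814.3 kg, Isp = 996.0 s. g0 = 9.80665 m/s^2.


ve = Isp * g0 = 996.0 * 9.80665 = 9767.423400 m/s
mass ratio = exp(dv/ve) = exp(1549.2/9767.423400) = 1.17187950
m_prop = m_dry * (mr - 1) = 2814.3 * (1.17187950 - 1)
m_prop = 483.7205 kg

483.7205 kg


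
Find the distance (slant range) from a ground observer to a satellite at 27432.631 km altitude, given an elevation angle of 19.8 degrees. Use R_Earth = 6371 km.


h = 27432.631 km, el = 19.8 deg
d = -R_E*sin(el) + sqrt((R_E*sin(el))^2 + 2*R_E*h + h^2)
d = -6371.0000*sin(0.3455752) + sqrt((6371.0000*0.3387379)^2 + 2*6371.0000*27432.631 + 27432.631^2)
d = 31109.8015 km

31109.8015 km


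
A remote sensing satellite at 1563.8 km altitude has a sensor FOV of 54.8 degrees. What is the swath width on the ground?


FOV = 54.8 deg = 0.9564404 rad
swath = 2 * alt * tan(FOV/2) = 2 * 1563.8 * tan(0.4782202)
swath = 2 * 1563.8 * 0.5183508
swath = 1621.1939 km

1621.1939 km


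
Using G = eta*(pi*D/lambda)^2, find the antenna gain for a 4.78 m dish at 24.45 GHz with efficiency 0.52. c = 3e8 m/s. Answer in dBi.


lambda = c/f = 3e8 / 2.445e+10 = 0.01226994 m
G = eta*(pi*D/lambda)^2 = 0.52*(pi*4.78/0.01226994)^2
G = 778886.3623 (linear)
G = 10*log10(778886.3623) = 58.9147 dBi

58.9147 dBi


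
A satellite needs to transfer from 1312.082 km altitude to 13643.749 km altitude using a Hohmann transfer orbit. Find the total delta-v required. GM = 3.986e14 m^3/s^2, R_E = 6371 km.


r1 = 7683.0820 km = 7.683082e+06 m
r2 = 20014.7490 km = 2.0014749e+07 m
dv1 = sqrt(mu/r1)*(sqrt(2*r2/(r1+r2)) - 1) = 1456.2146 m/s
dv2 = sqrt(mu/r2)*(1 - sqrt(2*r1/(r1+r2))) = 1138.7158 m/s
total dv = |dv1| + |dv2| = 1456.2146 + 1138.7158 = 2594.9304 m/s = 2.5949 km/s

2.5949 km/s


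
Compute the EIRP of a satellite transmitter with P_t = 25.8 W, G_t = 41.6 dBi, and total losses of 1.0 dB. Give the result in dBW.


Pt = 25.8 W = 14.1162 dBW
EIRP = Pt_dBW + Gt - losses = 14.1162 + 41.6 - 1.0 = 54.7162 dBW

54.7162 dBW


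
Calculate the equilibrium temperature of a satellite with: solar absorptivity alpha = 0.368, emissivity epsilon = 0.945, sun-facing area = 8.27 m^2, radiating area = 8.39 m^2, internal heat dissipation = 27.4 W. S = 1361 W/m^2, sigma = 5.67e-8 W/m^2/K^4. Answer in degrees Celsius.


Numerator = alpha*S*A_sun + Q_int = 0.368*1361*8.27 + 27.4 = 4169.4130 W
Denominator = eps*sigma*A_rad = 0.945*5.67e-8*8.39 = 4.4954878e-07 W/K^4
T^4 = 9.2746618e+09 K^4
T = 310.3305 K = 37.1805 C

37.1805 degrees Celsius


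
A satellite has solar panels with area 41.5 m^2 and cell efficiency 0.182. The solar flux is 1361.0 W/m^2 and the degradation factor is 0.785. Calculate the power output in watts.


P = area * eta * S * degradation
P = 41.5 * 0.182 * 1361.0 * 0.785
P = 8069.5119 W

8069.5119 W


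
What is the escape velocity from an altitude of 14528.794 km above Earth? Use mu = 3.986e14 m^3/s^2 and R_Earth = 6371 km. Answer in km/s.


r = 6371.0 + 14528.794 = 20899.7940 km = 2.0899794e+07 m
v_esc = sqrt(2*mu/r) = sqrt(2*3.986e14 / 2.0899794e+07)
v_esc = 6176.0762 m/s = 6.1761 km/s

6.1761 km/s


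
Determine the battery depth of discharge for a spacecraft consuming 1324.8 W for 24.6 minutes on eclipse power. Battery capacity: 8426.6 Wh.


E_used = P * t / 60 = 1324.8 * 24.6 / 60 = 543.1680 Wh
DOD = E_used / E_total * 100 = 543.1680 / 8426.6 * 100
DOD = 6.4459 %

6.4459 %


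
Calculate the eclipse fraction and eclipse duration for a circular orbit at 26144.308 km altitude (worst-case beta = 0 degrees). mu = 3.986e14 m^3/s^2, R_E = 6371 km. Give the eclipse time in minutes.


r = 32515.3080 km
T = 972.5049 min
Eclipse fraction = arcsin(R_E/r)/pi = arcsin(6371.0000/32515.3080)/pi
= arcsin(0.1959385)/pi = 0.06277529
Eclipse duration = 0.06277529 * 972.5049 = 61.0493 min

61.0493 minutes


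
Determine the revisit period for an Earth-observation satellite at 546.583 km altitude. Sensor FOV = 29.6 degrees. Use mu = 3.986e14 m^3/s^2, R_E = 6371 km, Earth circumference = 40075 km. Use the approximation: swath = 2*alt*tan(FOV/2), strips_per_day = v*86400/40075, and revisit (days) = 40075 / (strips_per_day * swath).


swath = 2*546.583*tan(0.2583087) = 288.8269 km
v = sqrt(mu/r) = 7590.8683 m/s = 7.5909 km/s
strips/day = v*86400/40075 = 7.5909*86400/40075 = 16.3656
coverage/day = strips * swath = 16.3656 * 288.8269 = 4726.8229 km
revisit = 40075 / 4726.8229 = 8.4782 days

8.4782 days


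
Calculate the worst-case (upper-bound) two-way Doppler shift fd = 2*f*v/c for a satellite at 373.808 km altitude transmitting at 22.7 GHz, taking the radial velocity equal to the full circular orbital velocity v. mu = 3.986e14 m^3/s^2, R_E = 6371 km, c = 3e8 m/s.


r = 6.744808e+06 m
v = sqrt(mu/r) = 7687.4774 m/s (worst-case radial velocity)
f = 22.7 GHz = 2.27e+10 Hz
fd = 2*f*v/c = 2*2.27e+10*7687.4774/3.0e+08
fd = 1.1633716e+06 Hz

1.1634e+06 Hz


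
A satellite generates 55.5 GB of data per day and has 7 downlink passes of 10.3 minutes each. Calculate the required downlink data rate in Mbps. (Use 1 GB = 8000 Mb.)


total contact time = 7 * 10.3 * 60 = 4326.0000 s
data = 55.5 GB = 444000.0000 Mb
rate = 444000.0000 / 4326.0000 = 102.6352 Mbps

102.6352 Mbps


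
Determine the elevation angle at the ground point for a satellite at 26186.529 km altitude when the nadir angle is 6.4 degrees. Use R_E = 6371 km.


r = R_E + alt = 32557.5290 km
Law of sines in the satellite / Earth-center / ground-point triangle:
  sin(nadir)/R_E = sin(90 + el)/r  =>  cos(el) = (r/R_E)*sin(nadir)
cos(el) = (32557.5290 / 6371.0000) * sin(6.4 deg) = 0.5696363
el = arccos(0.5696363) = 55.2751 deg
(Earth-central angle = 90 - nadir - el = 28.3249 deg)

55.2751 degrees


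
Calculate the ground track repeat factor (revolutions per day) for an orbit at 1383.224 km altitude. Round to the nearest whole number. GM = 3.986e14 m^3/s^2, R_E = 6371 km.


r = 7.754224e+06 m
T = 2*pi*sqrt(r^3/mu) = 6795.4580 s = 113.2576 min
revs/day = 1440 / 113.2576 = 12.7144
Rounded: 13 revolutions per day

13 revolutions per day


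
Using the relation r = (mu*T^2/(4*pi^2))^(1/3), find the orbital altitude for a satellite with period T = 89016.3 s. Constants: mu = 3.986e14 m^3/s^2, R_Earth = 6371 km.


T = 89016.3 s
r = (mu*T^2/(4*pi^2))^(1/3) = (3.986e14 * 89016.3^2 / (4*pi^2))^(1/3)
r = 4.3089575e+07 m = 43089.5751 km
alt = r - R_E = 43089.5751 - 6371 = 36718.5751 km

36718.5751 km


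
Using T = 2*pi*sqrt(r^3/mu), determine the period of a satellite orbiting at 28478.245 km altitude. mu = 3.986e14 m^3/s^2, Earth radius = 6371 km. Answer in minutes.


r = 34849.2450 km = 3.4849245e+07 m
T = 2*pi*sqrt(r^3/mu) = 2*pi*sqrt(4.2323358e+22 / 3.986e14)
T = 64744.2615 s = 1079.0710 min

1079.0710 minutes


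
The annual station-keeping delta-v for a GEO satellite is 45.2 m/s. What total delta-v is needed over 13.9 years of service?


dV = rate * years = 45.2 * 13.9
dV = 628.2800 m/s

628.2800 m/s


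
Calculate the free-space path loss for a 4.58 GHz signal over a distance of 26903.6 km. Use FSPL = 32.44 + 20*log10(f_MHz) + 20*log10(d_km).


f = 4.58 GHz = 4580.0000 MHz
d = 26903.6 km
FSPL = 32.44 + 20*log10(4580.0000) + 20*log10(26903.6)
FSPL = 32.44 + 73.2173 + 88.5962
FSPL = 194.2535 dB

194.2535 dB


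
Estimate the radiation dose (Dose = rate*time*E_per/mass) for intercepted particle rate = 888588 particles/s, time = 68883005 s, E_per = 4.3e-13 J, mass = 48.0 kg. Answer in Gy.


Total energy deposited = rate * time * E_per
  = 888588 * 68883005 * 4.3e-13 = 26.3197 J
Dose = E_total / mass = 26.3197 / 48.0
Dose = 0.5483271 Gy

0.5483 Gy


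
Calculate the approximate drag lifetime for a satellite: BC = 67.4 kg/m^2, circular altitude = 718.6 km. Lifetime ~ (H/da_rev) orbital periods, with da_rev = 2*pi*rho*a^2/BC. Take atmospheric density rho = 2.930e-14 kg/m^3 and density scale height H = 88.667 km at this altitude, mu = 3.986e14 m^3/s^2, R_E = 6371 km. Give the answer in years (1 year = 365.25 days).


a = R_E + alt = 7089.6000 km = 7.0896e+06 m
da_rev = 2*pi*rho*a^2/BC = 2*pi*2.930e-14*(7.0896e+06)^2/67.4 = 0.137287519 m per revolution
N = H/da_rev = 88667.0000 m / 0.137287519 m = 645848.9488 revolutions
P = 2*pi*sqrt(a^3/mu) = 5940.7848 s
lifetime = N*P = 645848.9488 * 5940.7848 = 3.8368496e+09 s = 44407.9816 days
years = 44407.9816 / 365.25 = 121.5824 years

121.5824 years


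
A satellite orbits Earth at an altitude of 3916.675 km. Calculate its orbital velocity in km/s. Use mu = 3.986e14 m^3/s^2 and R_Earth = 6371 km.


r = R_E + alt = 6371.0 + 3916.675 = 10287.6750 km = 1.0287675e+07 m
v = sqrt(mu/r) = sqrt(3.986e14 / 1.0287675e+07) = 6224.5797 m/s = 6.2246 km/s

6.2246 km/s


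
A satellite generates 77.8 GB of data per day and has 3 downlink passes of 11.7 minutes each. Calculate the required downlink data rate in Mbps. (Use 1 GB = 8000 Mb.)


total contact time = 3 * 11.7 * 60 = 2106.0000 s
data = 77.8 GB = 622400.0000 Mb
rate = 622400.0000 / 2106.0000 = 295.5366 Mbps

295.5366 Mbps


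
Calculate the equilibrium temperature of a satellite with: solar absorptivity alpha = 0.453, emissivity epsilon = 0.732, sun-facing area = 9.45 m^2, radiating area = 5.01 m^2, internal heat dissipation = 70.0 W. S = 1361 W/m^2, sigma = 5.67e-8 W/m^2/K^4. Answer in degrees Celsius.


Numerator = alpha*S*A_sun + Q_int = 0.453*1361*9.45 + 70.0 = 5896.2368 W
Denominator = eps*sigma*A_rad = 0.732*5.67e-8*5.01 = 2.0793704e-07 W/K^4
T^4 = 2.8355875e+10 K^4
T = 410.3560 K = 137.2060 C

137.2060 degrees Celsius


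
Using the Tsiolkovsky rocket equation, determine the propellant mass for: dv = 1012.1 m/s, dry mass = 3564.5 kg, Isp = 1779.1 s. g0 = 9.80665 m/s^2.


ve = Isp * g0 = 1779.1 * 9.80665 = 17447.011015 m/s
mass ratio = exp(dv/ve) = exp(1012.1/17447.011015) = 1.05972553
m_prop = m_dry * (mr - 1) = 3564.5 * (1.05972553 - 1)
m_prop = 212.8916 kg

212.8916 kg


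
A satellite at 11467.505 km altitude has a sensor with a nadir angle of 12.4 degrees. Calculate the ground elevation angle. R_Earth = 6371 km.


r = R_E + alt = 17838.5050 km
Law of sines in the satellite / Earth-center / ground-point triangle:
  sin(nadir)/R_E = sin(90 + el)/r  =>  cos(el) = (r/R_E)*sin(nadir)
cos(el) = (17838.5050 / 6371.0000) * sin(12.4 deg) = 0.601249
el = arccos(0.601249) = 53.0406 deg
(Earth-central angle = 90 - nadir - el = 24.5594 deg)

53.0406 degrees


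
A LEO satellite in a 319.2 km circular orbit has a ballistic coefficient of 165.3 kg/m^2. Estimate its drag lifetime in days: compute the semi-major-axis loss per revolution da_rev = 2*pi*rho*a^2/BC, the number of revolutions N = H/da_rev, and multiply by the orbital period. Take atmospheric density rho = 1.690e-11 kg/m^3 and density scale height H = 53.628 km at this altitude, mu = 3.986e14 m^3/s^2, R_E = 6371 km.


a = R_E + alt = 6690.2000 km = 6.6902e+06 m
da_rev = 2*pi*rho*a^2/BC = 2*pi*1.690e-11*(6.6902e+06)^2/165.3 = 28.752256 m per revolution
N = H/da_rev = 53628.0000 m / 28.752256 m = 1865.1754 revolutions
P = 2*pi*sqrt(a^3/mu) = 5445.9026 s
lifetime = N*P = 1865.1754 * 5445.9026 = 1.0157564e+07 s = 117.5644 days

117.5644 days


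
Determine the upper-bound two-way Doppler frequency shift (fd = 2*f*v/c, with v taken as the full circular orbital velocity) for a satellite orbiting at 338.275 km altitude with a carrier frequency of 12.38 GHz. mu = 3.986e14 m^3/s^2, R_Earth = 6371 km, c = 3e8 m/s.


r = 6.709275e+06 m
v = sqrt(mu/r) = 7707.8073 m/s (worst-case radial velocity)
f = 12.38 GHz = 1.238e+10 Hz
fd = 2*f*v/c = 2*1.238e+10*7707.8073/3.0e+08
fd = 636151.0323 Hz

636151.0323 Hz


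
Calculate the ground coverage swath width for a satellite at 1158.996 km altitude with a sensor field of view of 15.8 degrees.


FOV = 15.8 deg = 0.275762 rad
swath = 2 * alt * tan(FOV/2) = 2 * 1158.996 * tan(0.137881)
swath = 2 * 1158.996 * 0.1387615
swath = 321.6480 km

321.6480 km


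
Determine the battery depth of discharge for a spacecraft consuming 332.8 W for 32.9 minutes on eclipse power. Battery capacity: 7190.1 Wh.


E_used = P * t / 60 = 332.8 * 32.9 / 60 = 182.4853 Wh
DOD = E_used / E_total * 100 = 182.4853 / 7190.1 * 100
DOD = 2.5380 %

2.5380 %


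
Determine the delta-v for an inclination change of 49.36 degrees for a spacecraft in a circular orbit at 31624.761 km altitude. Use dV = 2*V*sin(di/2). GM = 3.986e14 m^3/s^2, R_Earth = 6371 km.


r = 37995.7610 km = 3.7995761e+07 m
V = sqrt(mu/r) = 3238.9264 m/s
di = 49.36 deg = 0.8614945 rad
dV = 2*V*sin(di/2) = 2*3238.9264*sin(0.4307473)
dV = 2704.8269 m/s = 2.7048 km/s

2.7048 km/s


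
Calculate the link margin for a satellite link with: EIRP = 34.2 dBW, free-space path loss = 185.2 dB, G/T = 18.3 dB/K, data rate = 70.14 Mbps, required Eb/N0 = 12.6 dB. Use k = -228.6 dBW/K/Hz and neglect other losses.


C/N0 = EIRP - FSPL + G/T - k = 34.2 - 185.2 + 18.3 - (-228.6)
C/N0 = 95.9000 dB-Hz
R_b = 70.14 Mbps = 7.014e+07 bps -> 10*log10(R_b) = 78.4597 dB-Hz
Eb/N0 = C/N0 - 10*log10(R_b) = 95.9000 - 78.4597 = 17.4403 dB
Margin = Eb/N0 - Eb/N0_req = 17.4403 - 12.6 = 4.8403 dB (link closes)

4.8403 dB


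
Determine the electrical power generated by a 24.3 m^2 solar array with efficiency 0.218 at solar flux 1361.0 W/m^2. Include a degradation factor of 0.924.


P = area * eta * S * degradation
P = 24.3 * 0.218 * 1361.0 * 0.924
P = 6661.8195 W

6661.8195 W


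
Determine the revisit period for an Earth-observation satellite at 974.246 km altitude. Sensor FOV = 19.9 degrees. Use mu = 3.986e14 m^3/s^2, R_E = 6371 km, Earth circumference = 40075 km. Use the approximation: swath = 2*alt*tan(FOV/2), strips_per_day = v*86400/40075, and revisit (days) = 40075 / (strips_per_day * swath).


swath = 2*974.246*tan(0.1736603) = 341.8187 km
v = sqrt(mu/r) = 7366.5726 m/s = 7.3666 km/s
strips/day = v*86400/40075 = 7.3666*86400/40075 = 15.8820
coverage/day = strips * swath = 15.8820 * 341.8187 = 5428.7713 km
revisit = 40075 / 5428.7713 = 7.3820 days

7.3820 days


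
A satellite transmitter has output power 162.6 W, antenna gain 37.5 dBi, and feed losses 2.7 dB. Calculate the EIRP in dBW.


Pt = 162.6 W = 22.1112 dBW
EIRP = Pt_dBW + Gt - losses = 22.1112 + 37.5 - 2.7 = 56.9112 dBW

56.9112 dBW


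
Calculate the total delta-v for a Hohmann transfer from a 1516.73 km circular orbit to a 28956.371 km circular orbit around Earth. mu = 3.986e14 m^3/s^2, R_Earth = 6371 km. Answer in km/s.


r1 = 7887.7300 km = 7.88773e+06 m
r2 = 35327.3710 km = 3.5327371e+07 m
dv1 = sqrt(mu/r1)*(sqrt(2*r2/(r1+r2)) - 1) = 1980.8757 m/s
dv2 = sqrt(mu/r2)*(1 - sqrt(2*r1/(r1+r2))) = 1329.5362 m/s
total dv = |dv1| + |dv2| = 1980.8757 + 1329.5362 = 3310.4119 m/s = 3.3104 km/s

3.3104 km/s


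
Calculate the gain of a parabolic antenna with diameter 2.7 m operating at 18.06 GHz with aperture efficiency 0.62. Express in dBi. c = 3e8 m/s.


lambda = c/f = 3e8 / 1.806e+10 = 0.0166113 m
G = eta*(pi*D/lambda)^2 = 0.62*(pi*2.7/0.0166113)^2
G = 161663.4884 (linear)
G = 10*log10(161663.4884) = 52.0861 dBi

52.0861 dBi


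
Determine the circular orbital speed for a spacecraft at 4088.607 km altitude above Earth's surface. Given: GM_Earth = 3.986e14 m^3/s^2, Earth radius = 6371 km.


r = R_E + alt = 6371.0 + 4088.607 = 10459.6070 km = 1.0459607e+07 m
v = sqrt(mu/r) = sqrt(3.986e14 / 1.0459607e+07) = 6173.2088 m/s = 6.1732 km/s

6.1732 km/s


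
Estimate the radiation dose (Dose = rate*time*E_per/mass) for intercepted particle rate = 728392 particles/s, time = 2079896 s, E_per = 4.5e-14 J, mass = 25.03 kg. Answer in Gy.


Total energy deposited = rate * time * E_per
  = 728392 * 2079896 * 4.5e-14 = 0.06817408 J
Dose = E_total / mass = 0.06817408 / 25.03
Dose = 0.002723695 Gy

0.0027 Gy


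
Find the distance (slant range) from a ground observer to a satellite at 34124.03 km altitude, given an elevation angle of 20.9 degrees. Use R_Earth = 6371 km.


h = 34124.03 km, el = 20.9 deg
d = -R_E*sin(el) + sqrt((R_E*sin(el))^2 + 2*R_E*h + h^2)
d = -6371.0000*sin(0.3647738) + sqrt((6371.0000*0.356738)^2 + 2*6371.0000*34124.03 + 34124.03^2)
d = 37782.4757 km

37782.4757 km


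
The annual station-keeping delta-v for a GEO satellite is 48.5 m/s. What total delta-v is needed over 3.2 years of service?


dV = rate * years = 48.5 * 3.2
dV = 155.2000 m/s

155.2000 m/s


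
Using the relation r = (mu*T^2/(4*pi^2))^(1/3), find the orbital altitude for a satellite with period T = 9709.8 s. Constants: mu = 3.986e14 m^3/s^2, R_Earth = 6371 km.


T = 9709.8 s
r = (mu*T^2/(4*pi^2))^(1/3) = (3.986e14 * 9709.8^2 / (4*pi^2))^(1/3)
r = 9.8370764e+06 m = 9837.0764 km
alt = r - R_E = 9837.0764 - 6371 = 3466.0764 km

3466.0764 km


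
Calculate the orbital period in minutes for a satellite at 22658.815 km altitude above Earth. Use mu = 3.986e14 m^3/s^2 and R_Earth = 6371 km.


r = 29029.8150 km = 2.9029815e+07 m
T = 2*pi*sqrt(r^3/mu) = 2*pi*sqrt(2.4464301e+22 / 3.986e14)
T = 49224.0818 s = 820.4014 min

820.4014 minutes


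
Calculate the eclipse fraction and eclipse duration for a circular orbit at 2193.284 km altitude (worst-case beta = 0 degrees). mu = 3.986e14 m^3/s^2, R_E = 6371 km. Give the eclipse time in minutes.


r = 8564.2840 km
T = 131.4609 min
Eclipse fraction = arcsin(R_E/r)/pi = arcsin(6371.0000/8564.2840)/pi
= arcsin(0.7439034)/pi = 0.2670278
Eclipse duration = 0.2670278 * 131.4609 = 35.1037 min

35.1037 minutes


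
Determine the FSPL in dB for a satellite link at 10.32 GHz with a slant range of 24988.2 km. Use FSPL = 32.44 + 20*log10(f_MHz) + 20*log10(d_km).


f = 10.32 GHz = 10320.0000 MHz
d = 24988.2 km
FSPL = 32.44 + 20*log10(10320.0000) + 20*log10(24988.2)
FSPL = 32.44 + 80.2736 + 87.9547
FSPL = 200.6683 dB

200.6683 dB


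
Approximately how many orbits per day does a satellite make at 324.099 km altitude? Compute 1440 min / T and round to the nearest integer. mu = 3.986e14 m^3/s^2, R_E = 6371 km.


r = 6.695099e+06 m
T = 2*pi*sqrt(r^3/mu) = 5451.8855 s = 90.8648 min
revs/day = 1440 / 90.8648 = 15.8477
Rounded: 16 revolutions per day

16 revolutions per day


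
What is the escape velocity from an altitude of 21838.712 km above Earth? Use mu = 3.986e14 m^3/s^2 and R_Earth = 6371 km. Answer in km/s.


r = 6371.0 + 21838.712 = 28209.7120 km = 2.8209712e+07 m
v_esc = sqrt(2*mu/r) = sqrt(2*3.986e14 / 2.8209712e+07)
v_esc = 5315.9920 m/s = 5.3160 km/s

5.3160 km/s


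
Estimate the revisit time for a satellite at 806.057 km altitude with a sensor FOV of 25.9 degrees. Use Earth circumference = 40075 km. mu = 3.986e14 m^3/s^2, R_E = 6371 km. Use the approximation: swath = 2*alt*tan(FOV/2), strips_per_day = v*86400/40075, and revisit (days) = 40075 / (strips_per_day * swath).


swath = 2*806.057*tan(0.2260201) = 370.7043 km
v = sqrt(mu/r) = 7452.3879 m/s = 7.4524 km/s
strips/day = v*86400/40075 = 7.4524*86400/40075 = 16.0670
coverage/day = strips * swath = 16.0670 * 370.7043 = 5956.1182 km
revisit = 40075 / 5956.1182 = 6.7284 days

6.7284 days


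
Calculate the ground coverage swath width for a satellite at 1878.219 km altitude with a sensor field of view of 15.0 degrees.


FOV = 15.0 deg = 0.2617994 rad
swath = 2 * alt * tan(FOV/2) = 2 * 1878.219 * tan(0.1308997)
swath = 2 * 1878.219 * 0.1316525
swath = 494.5444 km

494.5444 km


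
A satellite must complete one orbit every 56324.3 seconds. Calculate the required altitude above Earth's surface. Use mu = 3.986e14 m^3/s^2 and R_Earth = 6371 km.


T = 56324.3 s
r = (mu*T^2/(4*pi^2))^(1/3) = (3.986e14 * 56324.3^2 / (4*pi^2))^(1/3)
r = 3.1758237e+07 m = 31758.2372 km
alt = r - R_E = 31758.2372 - 6371 = 25387.2372 km

25387.2372 km


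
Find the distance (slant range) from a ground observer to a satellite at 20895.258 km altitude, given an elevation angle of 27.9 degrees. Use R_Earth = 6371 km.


h = 20895.258 km, el = 27.9 deg
d = -R_E*sin(el) + sqrt((R_E*sin(el))^2 + 2*R_E*h + h^2)
d = -6371.0000*sin(0.4869469) + sqrt((6371.0000*0.4679298)^2 + 2*6371.0000*20895.258 + 20895.258^2)
d = 23697.3990 km

23697.3990 km


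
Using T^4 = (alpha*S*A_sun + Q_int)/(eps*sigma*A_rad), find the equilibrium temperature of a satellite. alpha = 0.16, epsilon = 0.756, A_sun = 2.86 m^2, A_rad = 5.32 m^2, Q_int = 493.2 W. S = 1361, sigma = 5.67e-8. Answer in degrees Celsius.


Numerator = alpha*S*A_sun + Q_int = 0.16*1361*2.86 + 493.2 = 1115.9936 W
Denominator = eps*sigma*A_rad = 0.756*5.67e-8*5.32 = 2.2804286e-07 W/K^4
T^4 = 4.8937887e+09 K^4
T = 264.4912 K = -8.6588 C

-8.6588 degrees Celsius


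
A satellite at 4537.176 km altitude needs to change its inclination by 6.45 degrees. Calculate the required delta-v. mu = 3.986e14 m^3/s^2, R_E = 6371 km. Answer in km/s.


r = 10908.1760 km = 1.0908176e+07 m
V = sqrt(mu/r) = 6044.9481 m/s
di = 6.45 deg = 0.1125737 rad
dV = 2*V*sin(di/2) = 2*6044.9481*sin(0.05628687)
dV = 680.1431 m/s = 0.6801431 km/s

0.6801 km/s
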